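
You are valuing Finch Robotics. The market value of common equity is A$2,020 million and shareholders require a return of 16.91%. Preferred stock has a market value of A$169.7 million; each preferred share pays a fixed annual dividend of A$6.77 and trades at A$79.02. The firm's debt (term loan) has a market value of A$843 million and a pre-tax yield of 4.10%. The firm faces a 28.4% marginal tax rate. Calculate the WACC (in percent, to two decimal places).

Cost of preferred: Rp = 6.77 / 79.02 = 8.5675%.
Total capital V = 2020 + 169.7 + 843 = 3032.7.
Equity: weight = 2020/3032.7 = 0.6661; cost = 16.91%.
Preferred: weight = 169.7/3032.7 = 0.0560; cost = 8.5675%.
Term loan: weight = 843/3032.7 = 0.2780; after-tax cost = 4.1% × (1 − 28.4%) = 2.9356%.
WACC = 0.6661 × 16.9100% + 0.0560 × 8.5675% + 0.2780 × 2.9356% = 12.5587%.

12.56%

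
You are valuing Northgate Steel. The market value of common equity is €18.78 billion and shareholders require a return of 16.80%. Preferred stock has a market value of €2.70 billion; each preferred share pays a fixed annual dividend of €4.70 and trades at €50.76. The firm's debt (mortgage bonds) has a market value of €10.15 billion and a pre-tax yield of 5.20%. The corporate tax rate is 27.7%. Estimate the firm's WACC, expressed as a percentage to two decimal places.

Cost of preferred: Rp = 4.7 / 50.76 = 9.2593%.
Total capital V = 18.78 + 2.7 + 10.15 = 31.63.
Equity: weight = 18.78/31.63 = 0.5937; cost = 16.8%.
Preferred: weight = 2.7/31.63 = 0.0854; cost = 9.2593%.
Mortgage bonds: weight = 10.15/31.63 = 0.3209; after-tax cost = 5.2% × (1 − 27.7%) = 3.7596%.
WACC = 0.5937 × 16.8000% + 0.0854 × 9.2593% + 0.3209 × 3.7596% = 11.9717%.

11.97%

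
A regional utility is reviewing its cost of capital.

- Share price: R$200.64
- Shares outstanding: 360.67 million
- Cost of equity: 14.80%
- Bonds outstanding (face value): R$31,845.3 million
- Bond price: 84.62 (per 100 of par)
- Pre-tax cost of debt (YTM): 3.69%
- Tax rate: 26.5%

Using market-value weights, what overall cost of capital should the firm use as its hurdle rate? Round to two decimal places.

11.52%

Market value of equity E = 200.64 × 360.67m = 72364.8288m. Market value of debt D = 31845.3m × 84.62/100 = 26947.49286m.
Total capital V = 72364.8288 + 26947.49286 = 99312.32166.
Equity: weight = 72364.8288/99312.32166 = 0.7287; cost = 14.8%.
Bonds outstanding: weight = 26947.49286/99312.32166 = 0.2713; after-tax cost = 3.69% × (1 − 26.5%) = 2.7121%.
WACC = 0.7287 × 14.8000% + 0.2713 × 2.7121% = 11.5201%.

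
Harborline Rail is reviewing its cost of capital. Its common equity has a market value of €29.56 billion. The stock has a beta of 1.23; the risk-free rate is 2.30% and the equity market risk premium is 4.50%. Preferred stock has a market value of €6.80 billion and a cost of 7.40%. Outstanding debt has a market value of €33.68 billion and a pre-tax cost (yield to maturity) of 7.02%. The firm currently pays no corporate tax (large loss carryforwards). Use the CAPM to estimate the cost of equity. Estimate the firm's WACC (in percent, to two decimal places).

7.40%

Cost of equity via CAPM: Re = 2.3% + 1.23 × 4.5% = 7.8350%.
Total capital V = 29.56 + 6.8 + 33.68 = 70.04.
Equity: weight = 29.56/70.04 = 0.4220; cost = 7.835%.
Preferred: weight = 6.8/70.04 = 0.0971; cost = 7.4%.
Debt: weight = 33.68/70.04 = 0.4809; after-tax cost = 7.02% × (1 − 0%) = 7.0200%.
WACC = 0.4220 × 7.8350% + 0.0971 × 7.4000% + 0.4809 × 7.0200% = 7.4009%.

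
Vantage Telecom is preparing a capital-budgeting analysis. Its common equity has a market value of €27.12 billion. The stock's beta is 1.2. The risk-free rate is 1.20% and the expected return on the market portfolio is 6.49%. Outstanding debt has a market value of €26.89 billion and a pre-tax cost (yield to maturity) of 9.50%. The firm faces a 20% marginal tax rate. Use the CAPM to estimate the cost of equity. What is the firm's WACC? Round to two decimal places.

Market risk premium = 6.49% − 1.2% = 5.29%.
Cost of equity via CAPM: Re = 1.2% + 1.2 × 5.29% = 7.5480%.
Total capital V = 27.12 + 26.89 = 54.01.
Equity: weight = 27.12/54.01 = 0.5021; cost = 7.548%.
Debt: weight = 26.89/54.01 = 0.4979; after-tax cost = 9.5% × (1 − 20%) = 7.6000%.
WACC = 0.5021 × 7.5480% + 0.4979 × 7.6000% = 7.5739%.

7.57%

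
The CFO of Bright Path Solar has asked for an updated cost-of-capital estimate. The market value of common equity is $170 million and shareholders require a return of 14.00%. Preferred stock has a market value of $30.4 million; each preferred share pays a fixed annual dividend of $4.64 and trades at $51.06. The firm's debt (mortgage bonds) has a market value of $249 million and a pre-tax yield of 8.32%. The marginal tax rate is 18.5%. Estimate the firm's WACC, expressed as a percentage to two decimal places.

9.67%

Cost of preferred: Rp = 4.64 / 51.06 = 9.0873%.
Total capital V = 170 + 30.4 + 249 = 449.4.
Equity: weight = 170/449.4 = 0.3783; cost = 14%.
Preferred: weight = 30.4/449.4 = 0.0676; cost = 9.0873%.
Mortgage bonds: weight = 249/449.4 = 0.5541; after-tax cost = 8.32% × (1 − 18.5%) = 6.7808%.
WACC = 0.3783 × 14.0000% + 0.0676 × 9.0873% + 0.5541 × 6.7808% = 9.6677%.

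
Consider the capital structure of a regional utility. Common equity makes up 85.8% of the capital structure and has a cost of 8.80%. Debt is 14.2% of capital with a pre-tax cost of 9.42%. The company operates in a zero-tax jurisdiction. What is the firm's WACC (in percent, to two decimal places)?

After-tax cost of debt = 9.42% × (1 − 0%) = 9.4200%.
WACC = 0.858 × 8.8000% + 0.142 × 9.4200% = 8.8880%.

8.89%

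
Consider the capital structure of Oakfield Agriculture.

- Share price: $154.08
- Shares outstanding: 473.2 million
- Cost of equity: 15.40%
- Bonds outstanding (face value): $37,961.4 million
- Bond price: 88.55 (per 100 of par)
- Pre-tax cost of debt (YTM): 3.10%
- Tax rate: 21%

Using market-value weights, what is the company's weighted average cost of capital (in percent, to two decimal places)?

11.31%

Market value of equity E = 154.08 × 473.2m = 72910.656m. Market value of debt D = 37961.4m × 88.55/100 = 33614.8197m.
Total capital V = 72910.656 + 33614.8197 = 106525.4757.
Equity: weight = 72910.656/106525.4757 = 0.6844; cost = 15.4%.
Bonds outstanding: weight = 33614.8197/106525.4757 = 0.3156; after-tax cost = 3.1% × (1 − 21%) = 2.4490%.
WACC = 0.6844 × 15.4000% + 0.3156 × 2.4490% = 11.3132%.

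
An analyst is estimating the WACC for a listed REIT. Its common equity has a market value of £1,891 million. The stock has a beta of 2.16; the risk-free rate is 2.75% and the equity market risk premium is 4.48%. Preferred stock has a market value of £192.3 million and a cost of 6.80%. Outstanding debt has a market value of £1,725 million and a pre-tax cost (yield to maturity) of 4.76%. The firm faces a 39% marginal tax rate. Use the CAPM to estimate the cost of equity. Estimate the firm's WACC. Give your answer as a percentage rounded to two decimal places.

Cost of equity via CAPM: Re = 2.75% + 2.16 × 4.48% = 12.4268%.
Total capital V = 1891 + 192.3 + 1725 = 3808.3.
Equity: weight = 1891/3808.3 = 0.4965; cost = 12.4268%.
Preferred: weight = 192.3/3808.3 = 0.0505; cost = 6.8%.
Debt: weight = 1725/3808.3 = 0.4530; after-tax cost = 4.76% × (1 − 39%) = 2.9036%.
WACC = 0.4965 × 12.4268% + 0.0505 × 6.8000% + 0.4530 × 2.9036% = 7.8291%.

7.83%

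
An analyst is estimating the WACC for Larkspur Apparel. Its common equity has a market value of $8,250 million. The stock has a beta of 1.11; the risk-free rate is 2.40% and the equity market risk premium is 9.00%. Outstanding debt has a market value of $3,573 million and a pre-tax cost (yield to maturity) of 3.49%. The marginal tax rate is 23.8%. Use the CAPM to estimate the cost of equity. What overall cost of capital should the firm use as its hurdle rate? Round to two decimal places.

Cost of equity via CAPM: Re = 2.4% + 1.11 × 9.0% = 12.3900%.
Total capital V = 8250 + 3573 = 11823.
Equity: weight = 8250/11823 = 0.6978; cost = 12.39%.
Debt: weight = 3573/11823 = 0.3022; after-tax cost = 3.49% × (1 − 23.8%) = 2.6594%.
WACC = 0.6978 × 12.3900% + 0.3022 × 2.6594% = 9.4493%.

9.45%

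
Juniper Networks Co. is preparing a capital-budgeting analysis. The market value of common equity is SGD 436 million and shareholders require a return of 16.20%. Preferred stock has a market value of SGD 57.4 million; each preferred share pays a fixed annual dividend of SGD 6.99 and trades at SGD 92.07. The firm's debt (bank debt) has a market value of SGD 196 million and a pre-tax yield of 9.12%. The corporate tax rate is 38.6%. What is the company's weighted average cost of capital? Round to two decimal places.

Cost of preferred: Rp = 6.99 / 92.07 = 7.5920%.
Total capital V = 436 + 57.4 + 196 = 689.4.
Equity: weight = 436/689.4 = 0.6324; cost = 16.2%.
Preferred: weight = 57.4/689.4 = 0.0833; cost = 7.592%.
Bank debt: weight = 196/689.4 = 0.2843; after-tax cost = 9.12% × (1 − 38.6%) = 5.5997%.
WACC = 0.6324 × 16.2000% + 0.0833 × 7.5920% + 0.2843 × 5.5997% = 12.4696%.

12.47%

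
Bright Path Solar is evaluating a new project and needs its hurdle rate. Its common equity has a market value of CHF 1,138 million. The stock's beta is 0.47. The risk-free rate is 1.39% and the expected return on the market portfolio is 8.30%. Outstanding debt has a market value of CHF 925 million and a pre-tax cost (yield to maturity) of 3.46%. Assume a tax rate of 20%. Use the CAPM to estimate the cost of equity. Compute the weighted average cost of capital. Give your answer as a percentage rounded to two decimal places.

Market risk premium = 8.3% − 1.39% = 6.91%.
Cost of equity via CAPM: Re = 1.39% + 0.47 × 6.91% = 4.6377%.
Total capital V = 1138 + 925 = 2063.
Equity: weight = 1138/2063 = 0.5516; cost = 4.6377%.
Debt: weight = 925/2063 = 0.4484; after-tax cost = 3.46% × (1 − 20%) = 2.7680%.
WACC = 0.5516 × 4.6377% + 0.4484 × 2.7680% = 3.7994%.

3.80%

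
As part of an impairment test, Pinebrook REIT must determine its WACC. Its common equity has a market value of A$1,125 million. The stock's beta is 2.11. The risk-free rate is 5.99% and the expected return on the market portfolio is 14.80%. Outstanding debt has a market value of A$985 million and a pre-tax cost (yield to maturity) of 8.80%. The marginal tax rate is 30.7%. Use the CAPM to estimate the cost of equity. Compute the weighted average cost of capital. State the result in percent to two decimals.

Market risk premium = 14.8% − 5.99% = 8.81%.
Cost of equity via CAPM: Re = 5.99% + 2.11 × 8.81% = 24.5791%.
Total capital V = 1125 + 985 = 2110.
Equity: weight = 1125/2110 = 0.5332; cost = 24.5791%.
Debt: weight = 985/2110 = 0.4668; after-tax cost = 8.8% × (1 − 30.7%) = 6.0984%.
WACC = 0.5332 × 24.5791% + 0.4668 × 6.0984% = 15.9519%.

15.95%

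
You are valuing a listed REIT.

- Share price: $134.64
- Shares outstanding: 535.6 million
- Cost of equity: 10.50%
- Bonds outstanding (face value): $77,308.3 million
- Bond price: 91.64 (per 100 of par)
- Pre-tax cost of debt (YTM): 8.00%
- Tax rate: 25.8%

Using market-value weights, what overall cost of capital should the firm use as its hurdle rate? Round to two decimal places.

Market value of equity E = 134.64 × 535.6m = 72113.184m. Market value of debt D = 77308.3m × 91.64/100 = 70845.32612m.
Total capital V = 72113.184 + 70845.32612 = 142958.51012.
Equity: weight = 72113.184/142958.51012 = 0.5044; cost = 10.5%.
Bonds outstanding: weight = 70845.32612/142958.51012 = 0.4956; after-tax cost = 8% × (1 − 25.8%) = 5.9360%.
WACC = 0.5044 × 10.5000% + 0.4956 × 5.9360% = 8.2382%.

8.24%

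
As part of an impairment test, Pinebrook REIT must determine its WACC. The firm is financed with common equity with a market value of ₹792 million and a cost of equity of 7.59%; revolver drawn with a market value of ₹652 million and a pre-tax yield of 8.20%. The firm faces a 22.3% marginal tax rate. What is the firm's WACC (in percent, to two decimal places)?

7.04%

Total capital V = 792 + 652 = 1444.
Equity: weight = 792/1444 = 0.5485; cost = 7.59%.
Revolver drawn: weight = 652/1444 = 0.4515; after-tax cost = 8.2% × (1 − 22.3%) = 6.3714%.
WACC = 0.5485 × 7.5900% + 0.4515 × 6.3714% = 7.0398%.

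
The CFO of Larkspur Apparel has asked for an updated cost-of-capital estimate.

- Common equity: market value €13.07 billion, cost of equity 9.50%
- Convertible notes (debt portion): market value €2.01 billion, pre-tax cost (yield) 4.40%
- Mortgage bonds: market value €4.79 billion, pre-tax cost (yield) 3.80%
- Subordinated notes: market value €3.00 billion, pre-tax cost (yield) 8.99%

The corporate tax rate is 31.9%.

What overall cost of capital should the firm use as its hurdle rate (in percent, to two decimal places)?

7.04%

Total capital V = 13.07 + 2.01 + 4.79 + 3 = 22.87.
Equity: weight = 13.07/22.87 = 0.5715; cost = 9.5%.
Convertible notes (debt portion): weight = 2.01/22.87 = 0.0879; after-tax cost = 4.4% × (1 − 31.9%) = 2.9964%.
Mortgage bonds: weight = 4.79/22.87 = 0.2094; after-tax cost = 3.8% × (1 − 31.9%) = 2.5878%.
Subordinated notes: weight = 3/22.87 = 0.1312; after-tax cost = 8.99% × (1 − 31.9%) = 6.1222%.
WACC = 0.5715 × 9.5000% + 0.0879 × 2.9964% + 0.2094 × 2.5878% + 0.1312 × 6.1222% = 7.0376%.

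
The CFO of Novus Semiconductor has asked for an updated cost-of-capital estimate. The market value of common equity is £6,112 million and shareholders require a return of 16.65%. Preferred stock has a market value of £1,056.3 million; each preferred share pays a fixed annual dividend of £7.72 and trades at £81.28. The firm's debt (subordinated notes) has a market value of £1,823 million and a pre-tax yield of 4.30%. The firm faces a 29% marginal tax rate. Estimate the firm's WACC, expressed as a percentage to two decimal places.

13.05%

Cost of preferred: Rp = 7.72 / 81.28 = 9.4980%.
Total capital V = 6112 + 1056.3 + 1823 = 8991.3.
Equity: weight = 6112/8991.3 = 0.6798; cost = 16.65%.
Preferred: weight = 1056.3/8991.3 = 0.1175; cost = 9.498%.
Subordinated notes: weight = 1823/8991.3 = 0.2028; after-tax cost = 4.3% × (1 − 29%) = 3.0530%.
WACC = 0.6798 × 16.6500% + 0.1175 × 9.4980% + 0.2028 × 3.0530% = 13.0530%.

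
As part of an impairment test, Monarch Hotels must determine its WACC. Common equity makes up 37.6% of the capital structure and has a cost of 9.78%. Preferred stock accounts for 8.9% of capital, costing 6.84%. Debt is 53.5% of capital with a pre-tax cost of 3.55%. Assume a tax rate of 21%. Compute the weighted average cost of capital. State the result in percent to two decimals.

After-tax cost of debt = 3.55% × (1 − 21%) = 2.8045%.
WACC = 0.376 × 9.7800% + 0.089 × 6.8400% + 0.535 × 2.8045% = 5.7864%.

5.79%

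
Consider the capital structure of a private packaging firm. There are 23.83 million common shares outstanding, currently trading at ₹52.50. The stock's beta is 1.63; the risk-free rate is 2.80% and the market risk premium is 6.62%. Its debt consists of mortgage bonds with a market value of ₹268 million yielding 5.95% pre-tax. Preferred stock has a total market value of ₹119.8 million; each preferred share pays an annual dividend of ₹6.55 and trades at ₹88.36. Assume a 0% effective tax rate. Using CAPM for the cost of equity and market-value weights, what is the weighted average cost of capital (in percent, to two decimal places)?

11.89%

Cost of equity via CAPM: Re = 2.8% + 1.63 × 6.62% = 13.5906%.
Cost of preferred: Rp = 6.55 / 88.36 = 7.4129%.
Market value of equity E = 52.5 × 23.83m = 1251.075m.
Total capital V = 1251.075 + 119.8 + 268 = 1638.875.
Equity: weight = 1251.075/1638.875 = 0.7634; cost = 13.5906%.
Preferred: weight = 119.8/1638.875 = 0.0731; cost = 7.4129%.
Mortgage bonds: weight = 268/1638.875 = 0.1635; after-tax cost = 5.95% × (1 − 0%) = 5.9500%.
WACC = 0.7634 × 13.5906% + 0.0731 × 7.4129% + 0.1635 × 5.9500% = 11.8896%.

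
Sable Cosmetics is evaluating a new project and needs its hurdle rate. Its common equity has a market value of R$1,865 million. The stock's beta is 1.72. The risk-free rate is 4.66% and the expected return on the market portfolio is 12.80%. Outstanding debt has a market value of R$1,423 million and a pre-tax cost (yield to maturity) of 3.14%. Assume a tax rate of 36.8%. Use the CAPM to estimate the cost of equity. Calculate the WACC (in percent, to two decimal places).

Market risk premium = 12.8% − 4.66% = 8.14%.
Cost of equity via CAPM: Re = 4.66% + 1.72 × 8.14% = 18.6608%.
Total capital V = 1865 + 1423 = 3288.
Equity: weight = 1865/3288 = 0.5672; cost = 18.6608%.
Debt: weight = 1423/3288 = 0.4328; after-tax cost = 3.14% × (1 − 36.8%) = 1.9845%.
WACC = 0.5672 × 18.6608% + 0.4328 × 1.9845% = 11.4435%.

11.44%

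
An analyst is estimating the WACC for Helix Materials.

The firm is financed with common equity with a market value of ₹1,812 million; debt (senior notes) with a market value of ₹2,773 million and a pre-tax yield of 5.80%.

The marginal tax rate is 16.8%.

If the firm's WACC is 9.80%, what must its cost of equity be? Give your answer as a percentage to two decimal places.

Total capital V = 1812 + 2773 = 4585.
Equity weight = 1812/4585 = 0.3952.
Senior notes weight = 2773/4585 = 0.6048.
Debt contribution = 0.6048 × 5.8% × (1 − 16.8%) = 2.9185%.
Required equity contribution = 9.8% − 2.9185% = 6.8815%.
Re = 6.8815% / 0.3952 = 17.4126%.

17.41%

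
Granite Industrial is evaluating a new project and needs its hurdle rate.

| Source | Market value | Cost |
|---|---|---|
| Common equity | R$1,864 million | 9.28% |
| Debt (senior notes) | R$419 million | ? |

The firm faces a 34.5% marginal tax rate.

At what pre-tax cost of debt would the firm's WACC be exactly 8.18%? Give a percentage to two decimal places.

5.02%

Total capital V = 1864 + 419 = 2283.
Equity weight = 1864/2283 = 0.8165.
Senior notes weight = 419/2283 = 0.1835.
Equity contribution = 0.8165 × 9.28% = 7.5768%.
Remaining for debt = 8.18% − 7.5768% = 0.6032%.
Rd × (1 − 34.5%) × 0.1835 = 0.6032%  ⇒  Rd = 5.0175%.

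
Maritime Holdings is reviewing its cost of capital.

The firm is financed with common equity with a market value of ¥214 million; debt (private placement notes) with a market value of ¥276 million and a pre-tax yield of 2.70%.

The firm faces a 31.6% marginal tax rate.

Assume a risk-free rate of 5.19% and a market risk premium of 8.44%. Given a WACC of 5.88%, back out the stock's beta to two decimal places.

0.70

Total capital V = 214 + 276 = 490.
Equity weight = 214/490 = 0.4367.
Private placement notes weight = 276/490 = 0.5633.
Debt contribution = 0.5633 × 2.7% × (1 − 31.6%) = 1.0402%.
Required equity contribution = 5.88% − 1.0402% = 4.8398%  ⇒  Re = 11.0817%.
CAPM: 11.0817% = 5.19% + β × 8.44%  ⇒  β = 0.6981.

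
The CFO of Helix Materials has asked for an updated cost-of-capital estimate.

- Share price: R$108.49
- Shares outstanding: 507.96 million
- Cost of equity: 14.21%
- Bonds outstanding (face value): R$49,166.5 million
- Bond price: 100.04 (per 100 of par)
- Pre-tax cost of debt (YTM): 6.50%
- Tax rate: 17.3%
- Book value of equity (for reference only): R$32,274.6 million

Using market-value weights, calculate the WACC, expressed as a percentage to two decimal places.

Market value of equity E = 108.49 × 507.96m = 55108.5804m. Market value of debt D = 49166.5m × 100.04/100 = 49186.1666m.
Total capital V = 55108.5804 + 49186.1666 = 104294.747.
Equity: weight = 55108.5804/104294.747 = 0.5284; cost = 14.21%.
Bonds outstanding: weight = 49186.1666/104294.747 = 0.4716; after-tax cost = 6.5% × (1 − 17.3%) = 5.3755%.
WACC = 0.5284 × 14.2100% + 0.4716 × 5.3755% = 10.0436%.

10.04%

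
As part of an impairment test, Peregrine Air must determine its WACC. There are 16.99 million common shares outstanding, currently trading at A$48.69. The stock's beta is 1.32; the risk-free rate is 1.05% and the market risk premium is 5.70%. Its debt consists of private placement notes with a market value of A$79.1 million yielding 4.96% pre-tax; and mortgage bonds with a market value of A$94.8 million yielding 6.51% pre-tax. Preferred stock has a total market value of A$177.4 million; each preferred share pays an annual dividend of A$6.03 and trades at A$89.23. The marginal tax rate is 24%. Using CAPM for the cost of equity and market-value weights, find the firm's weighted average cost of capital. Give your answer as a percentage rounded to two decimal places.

Cost of equity via CAPM: Re = 1.05% + 1.32 × 5.7% = 8.5740%.
Cost of preferred: Rp = 6.03 / 89.23 = 6.7578%.
Market value of equity E = 48.69 × 16.99m = 827.2431m.
Total capital V = 827.2431 + 177.4 + 79.1 + 94.8 = 1178.5431.
Equity: weight = 827.2431/1178.5431 = 0.7019; cost = 8.574%.
Preferred: weight = 177.4/1178.5431 = 0.1505; cost = 6.7578%.
Private placement notes: weight = 79.1/1178.5431 = 0.0671; after-tax cost = 4.96% × (1 − 24%) = 3.7696%.
Mortgage bonds: weight = 94.8/1178.5431 = 0.0804; after-tax cost = 6.51% × (1 − 24%) = 4.9476%.
WACC = 0.7019 × 8.5740% + 0.1505 × 6.7578% + 0.0671 × 3.7696% + 0.0804 × 4.9476% = 7.6865%.

7.69%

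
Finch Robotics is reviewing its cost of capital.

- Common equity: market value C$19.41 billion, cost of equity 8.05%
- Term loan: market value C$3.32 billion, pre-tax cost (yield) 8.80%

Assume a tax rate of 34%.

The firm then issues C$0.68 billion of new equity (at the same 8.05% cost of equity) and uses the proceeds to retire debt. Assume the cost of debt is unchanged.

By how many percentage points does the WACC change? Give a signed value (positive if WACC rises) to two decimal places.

+0.07 pp

Current WACC:
Total capital V = 19.41 + 3.32 = 22.73.
Equity: weight = 19.41/22.73 = 0.8539; cost = 8.05%.
Term loan: weight = 3.32/22.73 = 0.1461; after-tax cost = 8.8% × (1 − 34%) = 5.8080%.
WACC = 0.8539 × 8.0500% + 0.1461 × 5.8080% = 7.7225%.
After the change:
Total capital V = 20.09 + 2.64 = 22.73.
Equity: weight = 20.09/22.73 = 0.8839; cost = 8.05%.
Term loan: weight = 2.64/22.73 = 0.1161; after-tax cost = 8.8% × (1 − 34%) = 5.8080%.
WACC = 0.8839 × 8.0500% + 0.1161 × 5.8080% = 7.7896%.
Change in WACC = 7.7896% − 7.7225% = 0.0671 pp.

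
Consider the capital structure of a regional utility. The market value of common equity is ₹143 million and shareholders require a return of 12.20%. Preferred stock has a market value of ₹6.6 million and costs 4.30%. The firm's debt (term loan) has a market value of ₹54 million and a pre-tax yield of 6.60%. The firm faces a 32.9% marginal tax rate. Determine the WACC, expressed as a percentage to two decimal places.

9.88%

Total capital V = 143 + 6.6 + 54 = 203.6.
Equity: weight = 143/203.6 = 0.7024; cost = 12.2%.
Preferred: weight = 6.6/203.6 = 0.0324; cost = 4.3%.
Term loan: weight = 54/203.6 = 0.2652; after-tax cost = 6.6% × (1 − 32.9%) = 4.4286%.
WACC = 0.7024 × 12.2000% + 0.0324 × 4.3000% + 0.2652 × 4.4286% = 9.8827%.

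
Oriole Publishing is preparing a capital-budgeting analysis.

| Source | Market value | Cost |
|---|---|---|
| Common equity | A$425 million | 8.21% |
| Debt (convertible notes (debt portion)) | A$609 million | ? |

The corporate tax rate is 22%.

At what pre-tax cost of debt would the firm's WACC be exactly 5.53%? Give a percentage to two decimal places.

Total capital V = 425 + 609 = 1034.
Equity weight = 425/1034 = 0.4110.
Convertible notes (debt portion) weight = 609/1034 = 0.5890.
Equity contribution = 0.4110 × 8.21% = 3.3745%.
Remaining for debt = 5.53% − 3.3745% = 2.1555%.
Rd × (1 − 22%) × 0.5890 = 2.1555%  ⇒  Rd = 4.6919%.

4.69%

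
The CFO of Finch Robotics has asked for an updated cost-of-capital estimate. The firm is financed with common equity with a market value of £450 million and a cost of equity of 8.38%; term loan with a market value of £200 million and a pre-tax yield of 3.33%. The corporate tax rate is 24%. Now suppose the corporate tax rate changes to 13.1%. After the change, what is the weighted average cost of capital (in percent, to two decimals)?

6.69%

After the change:
Total capital V = 450 + 200 = 650.
Equity: weight = 450/650 = 0.6923; cost = 8.38%.
Term loan: weight = 200/650 = 0.3077; after-tax cost = 3.33% × (1 − 13.1%) = 2.8938%.
WACC = 0.6923 × 8.3800% + 0.3077 × 2.8938% = 6.6919%.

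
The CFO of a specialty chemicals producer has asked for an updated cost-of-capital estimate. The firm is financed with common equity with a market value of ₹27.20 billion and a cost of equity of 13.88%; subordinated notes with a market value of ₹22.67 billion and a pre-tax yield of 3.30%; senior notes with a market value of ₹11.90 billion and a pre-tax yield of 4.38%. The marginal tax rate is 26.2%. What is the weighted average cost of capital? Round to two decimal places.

Total capital V = 27.2 + 22.67 + 11.9 = 61.77.
Equity: weight = 27.2/61.77 = 0.4403; cost = 13.88%.
Subordinated notes: weight = 22.67/61.77 = 0.3670; after-tax cost = 3.3% × (1 − 26.2%) = 2.4354%.
Senior notes: weight = 11.9/61.77 = 0.1927; after-tax cost = 4.38% × (1 − 26.2%) = 3.2324%.
WACC = 0.4403 × 13.8800% + 0.3670 × 2.4354% + 0.1927 × 3.2324% = 7.6285%.

7.63%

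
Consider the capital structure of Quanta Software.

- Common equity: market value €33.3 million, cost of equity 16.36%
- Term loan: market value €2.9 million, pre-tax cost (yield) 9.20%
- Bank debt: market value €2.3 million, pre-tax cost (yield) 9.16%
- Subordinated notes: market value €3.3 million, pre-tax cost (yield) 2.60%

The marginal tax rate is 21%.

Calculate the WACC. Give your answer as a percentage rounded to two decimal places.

Total capital V = 33.3 + 2.9 + 2.3 + 3.3 = 41.8.
Equity: weight = 33.3/41.8 = 0.7967; cost = 16.36%.
Term loan: weight = 2.9/41.8 = 0.0694; after-tax cost = 9.2% × (1 − 21%) = 7.2680%.
Bank debt: weight = 2.3/41.8 = 0.0550; after-tax cost = 9.16% × (1 − 21%) = 7.2364%.
Subordinated notes: weight = 3.3/41.8 = 0.0789; after-tax cost = 2.6% × (1 − 21%) = 2.0540%.
WACC = 0.7967 × 16.3600% + 0.0694 × 7.2680% + 0.0550 × 7.2364% + 0.0789 × 2.0540% = 14.0978%.

14.10%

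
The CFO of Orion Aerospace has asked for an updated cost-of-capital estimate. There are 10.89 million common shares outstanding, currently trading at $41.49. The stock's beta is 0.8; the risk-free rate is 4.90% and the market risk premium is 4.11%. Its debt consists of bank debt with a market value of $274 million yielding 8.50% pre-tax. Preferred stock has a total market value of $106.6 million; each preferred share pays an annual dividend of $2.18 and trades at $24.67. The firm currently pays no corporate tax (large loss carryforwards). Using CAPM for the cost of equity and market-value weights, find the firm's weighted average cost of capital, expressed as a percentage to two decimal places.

8.37%

Cost of equity via CAPM: Re = 4.9% + 0.8 × 4.11% = 8.1880%.
Cost of preferred: Rp = 2.18 / 24.67 = 8.8366%.
Market value of equity E = 41.49 × 10.89m = 451.8261m.
Total capital V = 451.8261 + 106.6 + 274 = 832.4261.
Equity: weight = 451.8261/832.4261 = 0.5428; cost = 8.188%.
Preferred: weight = 106.6/832.4261 = 0.1281; cost = 8.8366%.
Bank debt: weight = 274/832.4261 = 0.3292; after-tax cost = 8.5% × (1 − 0%) = 8.5000%.
WACC = 0.5428 × 8.1880% + 0.1281 × 8.8366% + 0.3292 × 8.5000% = 8.3738%.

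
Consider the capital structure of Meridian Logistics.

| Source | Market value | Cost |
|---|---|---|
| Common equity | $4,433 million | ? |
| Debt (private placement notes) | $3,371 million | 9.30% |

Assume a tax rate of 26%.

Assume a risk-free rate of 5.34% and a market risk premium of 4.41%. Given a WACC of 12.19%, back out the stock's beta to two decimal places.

2.47

Total capital V = 4433 + 3371 = 7804.
Equity weight = 4433/7804 = 0.5680.
Private placement notes weight = 3371/7804 = 0.4320.
Debt contribution = 0.4320 × 9.3% × (1 − 26%) = 2.9727%.
Required equity contribution = 12.19% − 2.9727% = 9.2173%  ⇒  Re = 16.2264%.
CAPM: 16.2264% = 5.34% + β × 4.41%  ⇒  β = 2.4686.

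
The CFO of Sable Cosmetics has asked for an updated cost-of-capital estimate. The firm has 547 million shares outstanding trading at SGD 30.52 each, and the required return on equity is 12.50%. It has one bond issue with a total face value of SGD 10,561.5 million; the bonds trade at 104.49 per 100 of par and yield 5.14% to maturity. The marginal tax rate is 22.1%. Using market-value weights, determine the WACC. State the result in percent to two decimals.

9.12%

Market value of equity E = 30.52 × 547m = 16694.44m. Market value of debt D = 10561.5m × 104.49/100 = 11035.71135m.
Total capital V = 16694.44 + 11035.71135 = 27730.15135.
Equity: weight = 16694.44/27730.15135 = 0.6020; cost = 12.5%.
Bonds outstanding: weight = 11035.71135/27730.15135 = 0.3980; after-tax cost = 5.14% × (1 − 22.1%) = 4.0041%.
WACC = 0.6020 × 12.5000% + 0.3980 × 4.0041% = 9.1189%.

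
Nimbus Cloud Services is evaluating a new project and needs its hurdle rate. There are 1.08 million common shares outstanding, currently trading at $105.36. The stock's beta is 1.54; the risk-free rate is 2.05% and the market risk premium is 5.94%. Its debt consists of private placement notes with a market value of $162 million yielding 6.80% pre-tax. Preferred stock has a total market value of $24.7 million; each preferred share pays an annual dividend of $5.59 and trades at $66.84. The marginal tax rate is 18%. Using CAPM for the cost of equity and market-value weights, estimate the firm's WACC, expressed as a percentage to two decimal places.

Cost of equity via CAPM: Re = 2.05% + 1.54 × 5.94% = 11.1976%.
Cost of preferred: Rp = 5.59 / 66.84 = 8.3633%.
Market value of equity E = 105.36 × 1.08m = 113.7888m.
Total capital V = 113.7888 + 24.7 + 162 = 300.4888.
Equity: weight = 113.7888/300.4888 = 0.3787; cost = 11.1976%.
Preferred: weight = 24.7/300.4888 = 0.0822; cost = 8.3633%.
Private placement notes: weight = 162/300.4888 = 0.5391; after-tax cost = 6.8% × (1 − 18%) = 5.5760%.
WACC = 0.3787 × 11.1976% + 0.0822 × 8.3633% + 0.5391 × 5.5760% = 7.9339%.

7.93%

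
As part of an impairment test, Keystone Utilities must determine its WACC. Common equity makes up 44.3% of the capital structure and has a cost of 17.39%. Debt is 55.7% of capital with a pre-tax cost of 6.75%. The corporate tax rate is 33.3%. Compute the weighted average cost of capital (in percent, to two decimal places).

After-tax cost of debt = 6.75% × (1 − 33.3%) = 4.5023%.
WACC = 0.443 × 17.3900% + 0.557 × 4.5023% = 10.2115%.

10.21%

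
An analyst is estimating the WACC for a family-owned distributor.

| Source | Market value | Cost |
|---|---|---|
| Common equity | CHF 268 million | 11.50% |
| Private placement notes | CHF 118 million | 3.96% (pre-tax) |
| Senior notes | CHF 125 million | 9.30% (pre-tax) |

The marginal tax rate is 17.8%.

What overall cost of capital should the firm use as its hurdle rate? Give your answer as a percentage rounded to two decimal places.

Total capital V = 268 + 118 + 125 = 511.
Equity: weight = 268/511 = 0.5245; cost = 11.5%.
Private placement notes: weight = 118/511 = 0.2309; after-tax cost = 3.96% × (1 − 17.8%) = 3.2551%.
Senior notes: weight = 125/511 = 0.2446; after-tax cost = 9.3% × (1 − 17.8%) = 7.6446%.
WACC = 0.5245 × 11.5000% + 0.2309 × 3.2551% + 0.2446 × 7.6446% = 8.6530%.

8.65%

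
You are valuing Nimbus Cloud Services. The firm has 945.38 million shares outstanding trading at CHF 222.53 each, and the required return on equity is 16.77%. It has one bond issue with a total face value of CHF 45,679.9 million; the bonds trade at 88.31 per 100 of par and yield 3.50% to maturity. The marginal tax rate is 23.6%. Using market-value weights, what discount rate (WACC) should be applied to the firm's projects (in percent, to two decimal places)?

14.50%

Market value of equity E = 222.53 × 945.38m = 210375.4114m. Market value of debt D = 45679.9m × 88.31/100 = 40339.91969m.
Total capital V = 210375.4114 + 40339.91969 = 250715.33109.
Equity: weight = 210375.4114/250715.33109 = 0.8391; cost = 16.77%.
Bonds outstanding: weight = 40339.91969/250715.33109 = 0.1609; after-tax cost = 3.5% × (1 − 23.6%) = 2.6740%.
WACC = 0.8391 × 16.7700% + 0.1609 × 2.6740% = 14.5020%.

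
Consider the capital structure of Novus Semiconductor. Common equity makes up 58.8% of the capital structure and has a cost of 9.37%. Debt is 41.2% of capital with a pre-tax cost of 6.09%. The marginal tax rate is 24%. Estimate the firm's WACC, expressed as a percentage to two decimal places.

7.42%

After-tax cost of debt = 6.09% × (1 − 24%) = 4.6284%.
WACC = 0.588 × 9.3700% + 0.412 × 4.6284% = 7.4165%.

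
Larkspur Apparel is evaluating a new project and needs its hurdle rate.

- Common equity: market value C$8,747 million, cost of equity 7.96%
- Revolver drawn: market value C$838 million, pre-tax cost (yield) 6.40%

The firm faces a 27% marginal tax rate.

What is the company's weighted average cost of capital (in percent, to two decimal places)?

Total capital V = 8747 + 838 = 9585.
Equity: weight = 8747/9585 = 0.9126; cost = 7.96%.
Revolver drawn: weight = 838/9585 = 0.0874; after-tax cost = 6.4% × (1 − 27%) = 4.6720%.
WACC = 0.9126 × 7.9600% + 0.0874 × 4.6720% = 7.6725%.

7.67%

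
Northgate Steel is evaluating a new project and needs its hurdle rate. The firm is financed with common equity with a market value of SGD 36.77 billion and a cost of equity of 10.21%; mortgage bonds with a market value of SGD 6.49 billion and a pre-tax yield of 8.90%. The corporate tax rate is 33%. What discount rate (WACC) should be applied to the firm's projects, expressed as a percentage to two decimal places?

9.57%

Total capital V = 36.77 + 6.49 = 43.26.
Equity: weight = 36.77/43.26 = 0.8500; cost = 10.21%.
Mortgage bonds: weight = 6.49/43.26 = 0.1500; after-tax cost = 8.9% × (1 − 33%) = 5.9630%.
WACC = 0.8500 × 10.2100% + 0.1500 × 5.9630% = 9.5729%.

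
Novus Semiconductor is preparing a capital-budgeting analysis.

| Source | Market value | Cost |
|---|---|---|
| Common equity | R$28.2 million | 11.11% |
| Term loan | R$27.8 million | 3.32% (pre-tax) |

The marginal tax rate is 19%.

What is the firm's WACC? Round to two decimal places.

6.93%

Total capital V = 28.2 + 27.8 = 56.
Equity: weight = 28.2/56 = 0.5036; cost = 11.11%.
Term loan: weight = 27.8/56 = 0.4964; after-tax cost = 3.32% × (1 − 19%) = 2.6892%.
WACC = 0.5036 × 11.1100% + 0.4964 × 2.6892% = 6.9297%.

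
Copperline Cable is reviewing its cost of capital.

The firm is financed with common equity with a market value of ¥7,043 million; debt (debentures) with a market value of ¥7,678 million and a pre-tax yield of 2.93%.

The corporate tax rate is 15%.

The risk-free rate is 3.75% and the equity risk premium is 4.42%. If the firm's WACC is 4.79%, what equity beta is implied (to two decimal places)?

Total capital V = 7043 + 7678 = 14721.
Equity weight = 7043/14721 = 0.4784.
Debentures weight = 7678/14721 = 0.5216.
Debt contribution = 0.5216 × 2.93% × (1 − 15%) = 1.2990%.
Required equity contribution = 4.79% − 1.2990% = 3.4910%  ⇒  Re = 7.2968%.
CAPM: 7.2968% = 3.75% + β × 4.42%  ⇒  β = 0.8024.

0.80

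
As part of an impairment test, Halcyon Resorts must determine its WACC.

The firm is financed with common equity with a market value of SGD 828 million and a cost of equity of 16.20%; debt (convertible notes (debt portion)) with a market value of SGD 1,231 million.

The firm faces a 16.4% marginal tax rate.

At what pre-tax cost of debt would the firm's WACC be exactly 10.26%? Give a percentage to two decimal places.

Total capital V = 828 + 1231 = 2059.
Equity weight = 828/2059 = 0.4021.
Convertible notes (debt portion) weight = 1231/2059 = 0.5979.
Equity contribution = 0.4021 × 16.2% = 6.5146%.
Remaining for debt = 10.26% − 6.5146% = 3.7454%.
Rd × (1 − 16.4%) × 0.5979 = 3.7454%  ⇒  Rd = 7.4936%.

7.49%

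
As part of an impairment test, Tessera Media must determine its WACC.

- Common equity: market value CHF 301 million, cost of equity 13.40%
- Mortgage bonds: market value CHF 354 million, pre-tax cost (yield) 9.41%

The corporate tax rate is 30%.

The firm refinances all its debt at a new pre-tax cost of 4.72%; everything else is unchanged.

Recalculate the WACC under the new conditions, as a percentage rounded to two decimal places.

After the change:
Total capital V = 301 + 354 = 655.
Equity: weight = 301/655 = 0.4595; cost = 13.4%.
Mortgage bonds: weight = 354/655 = 0.5405; after-tax cost = 4.72% × (1 − 30%) = 3.3040%.
WACC = 0.4595 × 13.4000% + 0.5405 × 3.3040% = 7.9435%.

7.94%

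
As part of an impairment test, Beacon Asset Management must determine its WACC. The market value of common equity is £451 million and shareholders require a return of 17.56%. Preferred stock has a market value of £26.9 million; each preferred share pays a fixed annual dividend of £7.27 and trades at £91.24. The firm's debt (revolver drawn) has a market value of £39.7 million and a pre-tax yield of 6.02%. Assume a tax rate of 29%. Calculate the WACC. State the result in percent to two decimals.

16.04%

Cost of preferred: Rp = 7.27 / 91.24 = 7.9680%.
Total capital V = 451 + 26.9 + 39.7 = 517.6.
Equity: weight = 451/517.6 = 0.8713; cost = 17.56%.
Preferred: weight = 26.9/517.6 = 0.0520; cost = 7.968%.
Revolver drawn: weight = 39.7/517.6 = 0.0767; after-tax cost = 6.02% × (1 − 29%) = 4.2742%.
WACC = 0.8713 × 17.5600% + 0.0520 × 7.9680% + 0.0767 × 4.2742% = 16.0425%.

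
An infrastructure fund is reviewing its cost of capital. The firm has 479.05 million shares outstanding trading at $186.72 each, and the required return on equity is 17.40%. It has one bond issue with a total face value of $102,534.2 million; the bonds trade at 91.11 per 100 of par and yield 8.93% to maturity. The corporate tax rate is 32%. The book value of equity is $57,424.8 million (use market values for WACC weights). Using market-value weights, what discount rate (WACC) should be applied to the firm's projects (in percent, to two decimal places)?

11.61%

Market value of equity E = 186.72 × 479.05m = 89448.216m. Market value of debt D = 102534.2m × 91.11/100 = 93418.90962m.
Total capital V = 89448.216 + 93418.90962 = 182867.12562.
Equity: weight = 89448.216/182867.12562 = 0.4891; cost = 17.4%.
Bonds outstanding: weight = 93418.90962/182867.12562 = 0.5109; after-tax cost = 8.93% × (1 − 32%) = 6.0724%.
WACC = 0.4891 × 17.4000% + 0.5109 × 6.0724% = 11.6132%.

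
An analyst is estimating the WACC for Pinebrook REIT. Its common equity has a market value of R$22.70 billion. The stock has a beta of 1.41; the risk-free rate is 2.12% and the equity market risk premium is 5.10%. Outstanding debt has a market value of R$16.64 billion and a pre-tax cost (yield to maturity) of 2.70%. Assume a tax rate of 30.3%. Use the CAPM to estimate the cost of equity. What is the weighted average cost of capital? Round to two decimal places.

6.17%

Cost of equity via CAPM: Re = 2.12% + 1.41 × 5.1% = 9.3110%.
Total capital V = 22.7 + 16.64 = 39.34.
Equity: weight = 22.7/39.34 = 0.5770; cost = 9.311%.
Debt: weight = 16.64/39.34 = 0.4230; after-tax cost = 2.7% × (1 − 30.3%) = 1.8819%.
WACC = 0.5770 × 9.3110% + 0.4230 × 1.8819% = 6.1686%.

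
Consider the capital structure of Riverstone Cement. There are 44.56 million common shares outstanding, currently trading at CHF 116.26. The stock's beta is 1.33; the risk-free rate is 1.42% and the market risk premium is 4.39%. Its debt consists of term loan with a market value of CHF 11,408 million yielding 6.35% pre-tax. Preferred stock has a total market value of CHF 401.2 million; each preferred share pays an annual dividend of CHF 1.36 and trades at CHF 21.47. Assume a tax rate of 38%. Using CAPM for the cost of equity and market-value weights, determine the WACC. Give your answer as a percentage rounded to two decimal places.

Cost of equity via CAPM: Re = 1.42% + 1.33 × 4.39% = 7.2587%.
Cost of preferred: Rp = 1.36 / 21.47 = 6.3344%.
Market value of equity E = 116.26 × 44.56m = 5180.5456m.
Total capital V = 5180.5456 + 401.2 + 11408 = 16989.7456.
Equity: weight = 5180.5456/16989.7456 = 0.3049; cost = 7.2587%.
Preferred: weight = 401.2/16989.7456 = 0.0236; cost = 6.3344%.
Term loan: weight = 11408/16989.7456 = 0.6715; after-tax cost = 6.35% × (1 − 38%) = 3.9370%.
WACC = 0.3049 × 7.2587% + 0.0236 × 6.3344% + 0.6715 × 3.9370% = 5.0065%.

5.01%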